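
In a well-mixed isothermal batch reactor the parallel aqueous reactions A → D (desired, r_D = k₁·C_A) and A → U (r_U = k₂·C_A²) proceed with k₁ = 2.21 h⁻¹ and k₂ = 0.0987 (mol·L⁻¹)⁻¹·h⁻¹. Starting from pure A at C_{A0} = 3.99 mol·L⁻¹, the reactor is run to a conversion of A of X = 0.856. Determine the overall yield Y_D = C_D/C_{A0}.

C_A = C_{A0}(1−X) = 0.5746 mol·L⁻¹.
Along a PFR/batch, dC_D/dC_A = −r_D/(r_D+r_U) = −k₁/(k₁+k₂·C_A).
Integrating from C_{A0} to C_A: C_D = (2.21/0.0987)·ln[(2.21+0.0987·3.99)/(2.21+0.0987·0.575)] = 22.39·ln(2.604/2.267) = 3.104 mol·L⁻¹.
Y_D = C_D/C_{A0} = 3.104/3.99 = 0.778.

0.778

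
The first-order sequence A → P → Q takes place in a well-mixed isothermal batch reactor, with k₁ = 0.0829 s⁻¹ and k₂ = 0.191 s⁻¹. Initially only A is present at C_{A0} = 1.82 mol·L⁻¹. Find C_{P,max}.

0.416 mol·L⁻¹

Evaluating C_P at t_opt = ln(k₂/k₁)/(k₂−k₁) gives C_{P,max}/C_{A0} = (k₁/k₂)^[k₂/(k₂−k₁)].
= (0.0829/0.191)^(0.191/(0.191−0.0829)) = (0.4340)^(1.767) = 0.2288.
C_{P,max} = 0.2288×1.82 = 0.416 mol·L⁻¹.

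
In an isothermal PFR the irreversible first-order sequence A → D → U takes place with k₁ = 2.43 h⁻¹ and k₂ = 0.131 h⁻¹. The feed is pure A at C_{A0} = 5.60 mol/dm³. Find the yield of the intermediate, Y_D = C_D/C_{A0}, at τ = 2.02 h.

The intermediate concentration in a first-order A→B→C sequence is C_D = k₁C_{A0}(e^(−k₁τ) − e^(−k₂τ))/(k₂−k₁).
e^(−k₁τ) = e^(−2.43×2.02) = e^(−4.909) = 0.007383; e^(−k₂τ) = e^(−0.2646) = 0.7675.
C_D = 2.43×5.60/(0.131−2.43) × (0.007383−0.7675) = (-5.919)×(-0.7601) = 4.499 mol/dm³.
Y_D = C_D/C_{A0} = 4.499/5.60 = 0.803.

0.803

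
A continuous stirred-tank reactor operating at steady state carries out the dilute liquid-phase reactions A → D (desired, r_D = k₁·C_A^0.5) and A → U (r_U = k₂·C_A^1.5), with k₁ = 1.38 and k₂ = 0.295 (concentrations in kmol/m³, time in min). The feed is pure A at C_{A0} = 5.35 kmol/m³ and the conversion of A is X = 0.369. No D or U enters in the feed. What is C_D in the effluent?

Exit C_A = C_{A0}(1−X) = 5.35×0.631 = 3.376 kmol/m³.
In a CSTR the entire volume is at exit conditions, so r_D = 1.38×3.376^0.5 = 2.536 and r_U = 0.295×3.376^1.5 = 1.830.
Fraction of consumed A going to D: r_D/(r_D+r_U) = 0.5808.
C_D = 0.5808·C_{A0}·X = 0.5808×5.35×0.369 = 1.15 kmol/m³.

1.15 kmol/m³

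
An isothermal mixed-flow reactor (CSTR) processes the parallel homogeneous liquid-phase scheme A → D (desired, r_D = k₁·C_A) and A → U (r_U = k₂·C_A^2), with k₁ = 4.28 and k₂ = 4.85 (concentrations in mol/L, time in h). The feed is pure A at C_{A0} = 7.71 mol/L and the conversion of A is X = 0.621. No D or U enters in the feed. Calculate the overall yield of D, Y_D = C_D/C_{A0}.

0.144

Exit C_A = C_{A0}(1−X) = 7.71×0.379 = 2.922 mol/L.
A CSTR operates uniformly at the exit composition, giving r_D = 12.51 and r_U = 41.41 (each k·C_A^n at C_A = 2.922).
Fraction of consumed A going to D: r_D/(r_D+r_U) = 0.2320.
C_D = 0.2320·C_{A0}·X = 0.2320×7.71×0.621 = 1.11 mol/L; Y_D = C_D/C_{A0} = 0.144.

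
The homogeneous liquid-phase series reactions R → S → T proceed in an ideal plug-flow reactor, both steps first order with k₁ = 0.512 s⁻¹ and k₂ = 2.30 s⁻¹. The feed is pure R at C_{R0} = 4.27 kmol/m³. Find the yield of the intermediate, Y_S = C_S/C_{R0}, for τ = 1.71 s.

0.114

For first-order series with pure R initially, C_S(τ) = k₁C_{R0}/(k₂−k₁)·(e^(−k₁τ) − e^(−k₂τ)).
e^(−k₁τ) = e^(−0.512×1.71) = e^(−0.8755) = 0.4166; e^(−k₂τ) = e^(−3.933) = 0.01958.
C_S = 0.512×4.27/(2.30−0.512) × (0.4166−0.01958) = 1.223×0.3971 = 0.4855 kmol/m³.
Y_S = C_S/C_{R0} = 0.4855/4.27 = 0.114.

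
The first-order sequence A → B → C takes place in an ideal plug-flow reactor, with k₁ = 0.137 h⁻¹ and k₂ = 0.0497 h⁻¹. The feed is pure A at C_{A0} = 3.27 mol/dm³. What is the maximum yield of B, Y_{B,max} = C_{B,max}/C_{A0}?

0.561

At the optimum, C_{B,max}/C_{A0} = (k₁/k₂)^[k₂/(k₂−k₁)].
= (0.137/0.0497)^(0.0497/(0.0497−0.137)) = (2.757)^(-0.5693) = 0.5614.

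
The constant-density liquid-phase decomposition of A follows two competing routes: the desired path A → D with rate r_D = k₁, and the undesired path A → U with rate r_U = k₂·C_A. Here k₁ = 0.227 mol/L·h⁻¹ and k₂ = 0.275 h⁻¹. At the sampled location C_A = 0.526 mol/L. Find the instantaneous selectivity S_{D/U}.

S_{D/U} = r_D/r_U = (k₁)/(k₂·C_A) = (k₁/k₂)·C_A⁻¹.
= (0.227) / (0.275×0.5260) = 0.2270/0.1447 = 1.57.
The undesired path is higher order in A, so low C_A (CSTR or dilute feed) favours D.

1.57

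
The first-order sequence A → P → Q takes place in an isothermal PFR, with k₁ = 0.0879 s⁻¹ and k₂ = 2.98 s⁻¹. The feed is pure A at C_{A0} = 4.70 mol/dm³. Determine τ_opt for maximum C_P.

1.22 s

The intermediate peaks when r₁ = r₂, i.e. k₁e^(−k₁τ) = k₂e^(−k₂τ), giving τ_opt = ln(k₂/k₁)/(k₂−k₁).
= ln(2.98/0.0879)/(2.98−0.0879) = ln(33.90)/2.892 = 3.523/2.892 = 1.22 s.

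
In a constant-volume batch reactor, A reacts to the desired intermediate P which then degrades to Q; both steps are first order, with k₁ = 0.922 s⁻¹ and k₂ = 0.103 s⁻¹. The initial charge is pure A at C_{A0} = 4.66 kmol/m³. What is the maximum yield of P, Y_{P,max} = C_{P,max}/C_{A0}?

0.759

At the optimum, C_{P,max}/C_{A0} = (k₁/k₂)^[k₂/(k₂−k₁)].
= (0.922/0.103)^(0.103/(0.103−0.922)) = (8.951)^(-0.1258) = 0.7591.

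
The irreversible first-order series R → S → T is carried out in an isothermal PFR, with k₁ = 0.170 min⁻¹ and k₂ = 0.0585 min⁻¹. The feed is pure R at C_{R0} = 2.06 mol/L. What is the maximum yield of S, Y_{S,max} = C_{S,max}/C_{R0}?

At the optimum, C_{S,max}/C_{R0} = (k₁/k₂)^[k₂/(k₂−k₁)].
= (0.170/0.0585)^(0.0585/(0.0585−0.170)) = (2.906)^(-0.5247) = 0.5714.

0.571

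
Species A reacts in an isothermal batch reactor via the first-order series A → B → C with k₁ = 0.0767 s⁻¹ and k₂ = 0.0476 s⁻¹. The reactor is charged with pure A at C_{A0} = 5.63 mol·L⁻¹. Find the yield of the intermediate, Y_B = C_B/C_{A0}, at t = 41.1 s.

0.260

For first-order series with pure A initially, C_B(t) = k₁C_{A0}/(k₂−k₁)·(e^(−k₁t) − e^(−k₂t)).
e^(−k₁t) = e^(−0.0767×41.1) = e^(−3.152) = 0.04275; e^(−k₂t) = e^(−1.956) = 0.1414.
C_B = 0.0767×5.63/(0.0476−0.0767) × (0.04275−0.1414) = (-14.84)×(-0.09862) = 1.463 mol·L⁻¹.
Y_B = C_B/C_{A0} = 1.463/5.63 = 0.260.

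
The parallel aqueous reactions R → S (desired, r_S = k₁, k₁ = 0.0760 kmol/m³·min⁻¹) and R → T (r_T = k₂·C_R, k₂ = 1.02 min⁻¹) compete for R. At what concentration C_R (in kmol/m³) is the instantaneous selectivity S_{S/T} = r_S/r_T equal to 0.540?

S_{S/T} = (k₁/k₂)·C_R⁻¹ ⇒ C_R = (S·k₂/k₁)^(-1).
= (0.540×1.02/0.0760)^(-1) = (7.247)^(-1) = 0.138 kmol/m³.

0.138 kmol/m³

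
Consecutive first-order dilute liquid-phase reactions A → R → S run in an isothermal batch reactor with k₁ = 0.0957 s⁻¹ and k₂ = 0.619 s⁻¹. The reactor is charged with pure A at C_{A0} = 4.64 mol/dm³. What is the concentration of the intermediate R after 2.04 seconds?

0.458 mol/dm³

Solving the coupled first-order balances gives C_R(t) = [k₁/(k₂−k₁)]·C_{A0}·(e^(−k₁t) − e^(−k₂t)).
e^(−k₁t) = e^(−0.0957×2.04) = e^(−0.1952) = 0.8226; e^(−k₂t) = e^(−1.263) = 0.2829.
C_R = 0.0957×4.64/(0.619−0.0957) × (0.8226−0.2829) = 0.8486×0.5398 = 0.4580 mol/dm³.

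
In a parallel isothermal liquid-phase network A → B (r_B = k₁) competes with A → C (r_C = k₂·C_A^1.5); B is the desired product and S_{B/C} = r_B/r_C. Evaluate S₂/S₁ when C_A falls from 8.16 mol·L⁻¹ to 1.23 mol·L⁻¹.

17.1

S_{B/C} = (k₁/k₂)·C_A^-1.5, so S₂/S₁ = (C_{A,2}/C_{A,1})^-1.5.
= (1.23/8.16)^(-1.5) = (0.1507)^(-1.5) = 17.1.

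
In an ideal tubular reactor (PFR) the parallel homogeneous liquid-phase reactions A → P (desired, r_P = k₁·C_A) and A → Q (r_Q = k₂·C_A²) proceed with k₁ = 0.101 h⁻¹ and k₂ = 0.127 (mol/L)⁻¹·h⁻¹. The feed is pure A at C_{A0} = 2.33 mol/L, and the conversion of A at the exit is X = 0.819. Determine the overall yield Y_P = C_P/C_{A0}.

0.322

C_A = C_{A0}(1−X) = 0.4217 mol/L.
Along a PFR/batch, dC_P/dC_A = −r_P/(r_P+r_Q) = −k₁/(k₁+k₂·C_A).
Integrating from C_{A0} to C_A: C_P = (0.101/0.127)·ln[(0.101+0.127·2.33)/(0.101+0.127·0.422)] = 0.7953·ln(0.3969/0.1546) = 0.7500 mol/L.
Y_P = C_P/C_{A0} = 0.7500/2.33 = 0.322.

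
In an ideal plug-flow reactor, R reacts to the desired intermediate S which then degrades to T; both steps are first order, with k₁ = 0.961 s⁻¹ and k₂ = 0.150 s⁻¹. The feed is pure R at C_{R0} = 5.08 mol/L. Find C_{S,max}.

3.60 mol/L

For a first-order series the maximum intermediate yield is C_{S,max}/C_{R0} = (k₁/k₂)^[k₂/(k₂−k₁)].
= (0.961/0.150)^(0.150/(0.150−0.961)) = (6.407)^(-0.1850) = 0.7093.
C_{S,max} = 0.7093×5.08 = 3.60 mol/L.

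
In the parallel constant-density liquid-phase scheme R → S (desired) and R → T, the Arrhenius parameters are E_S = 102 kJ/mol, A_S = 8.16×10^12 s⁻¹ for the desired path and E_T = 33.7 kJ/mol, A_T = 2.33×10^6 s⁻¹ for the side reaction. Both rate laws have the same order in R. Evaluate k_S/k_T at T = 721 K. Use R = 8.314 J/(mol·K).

k_S/k_T = (A_S/A_T)·exp[−(E_S−E_T)/(RT)] = (A_S/A_T)·exp[(E_T−E_S)/(RT)].
(E_T−E_S)/(RT) = (33.7−102)×10³/(8.314×721) = -68300/5994 = -11.39.
k_S/k_T = (8.16×10^12/2.33×10^6)·exp(-11.39) = 3.502×10^6 × 1.126×10^-5 = 39.4.
Since E_S > E_T, raising the temperature improves selectivity toward S.

39.4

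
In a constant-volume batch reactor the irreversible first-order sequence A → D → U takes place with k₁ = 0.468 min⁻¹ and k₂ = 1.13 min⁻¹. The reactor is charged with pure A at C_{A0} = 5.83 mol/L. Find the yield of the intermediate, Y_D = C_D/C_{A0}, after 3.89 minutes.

0.106

Solving the coupled first-order balances gives C_D(t) = [k₁/(k₂−k₁)]·C_{A0}·(e^(−k₁t) − e^(−k₂t)).
e^(−k₁t) = e^(−0.468×3.89) = e^(−1.821) = 0.1619; e^(−k₂t) = e^(−4.396) = 0.01233.
C_D = 0.468×5.83/(1.13−0.468) × (0.1619−0.01233) = 4.122×0.1496 = 0.6166 mol/L.
Y_D = C_D/C_{A0} = 0.6166/5.83 = 0.106.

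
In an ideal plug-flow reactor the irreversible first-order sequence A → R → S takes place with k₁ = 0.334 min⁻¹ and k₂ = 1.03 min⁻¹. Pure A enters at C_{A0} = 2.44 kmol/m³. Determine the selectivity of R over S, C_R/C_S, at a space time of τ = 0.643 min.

Solving the coupled first-order balances gives C_R(τ) = [k₁/(k₂−k₁)]·C_{A0}·(e^(−k₁τ) − e^(−k₂τ)).
e^(−k₁τ) = e^(−0.334×0.643) = e^(−0.2148) = 0.8067; e^(−k₂τ) = e^(−0.6623) = 0.5157.
C_R = 0.334×2.44/(1.03−0.334) × (0.8067−0.5157) = 1.171×0.2911 = 0.3408 kmol/m³.
C_A = C_{A0}e^(−k₁τ) = 1.968 kmol/m³, so C_S = C_{A0}−C_A−C_R = 0.1308 kmol/m³; C_R/C_S = 2.61.

2.61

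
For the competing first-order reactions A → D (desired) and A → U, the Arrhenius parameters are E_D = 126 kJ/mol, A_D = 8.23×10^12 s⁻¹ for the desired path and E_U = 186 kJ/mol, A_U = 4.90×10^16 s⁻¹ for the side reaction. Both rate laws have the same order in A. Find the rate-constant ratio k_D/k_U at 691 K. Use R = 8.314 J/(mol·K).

5.77

Since both paths have the same order in A, the concentration cancels and S_{D/U} = k_D/k_U = (A_D/A_U)·exp[(E_U−E_D)/(RT)].
(E_U−E_D)/(RT) = (186−126)×10³/(8.314×691) = 60000/5745 = 10.44.
k_D/k_U = (8.23×10^12/4.90×10^16)·exp(10.44) = 1.680×10^-4 × 34335 = 5.77.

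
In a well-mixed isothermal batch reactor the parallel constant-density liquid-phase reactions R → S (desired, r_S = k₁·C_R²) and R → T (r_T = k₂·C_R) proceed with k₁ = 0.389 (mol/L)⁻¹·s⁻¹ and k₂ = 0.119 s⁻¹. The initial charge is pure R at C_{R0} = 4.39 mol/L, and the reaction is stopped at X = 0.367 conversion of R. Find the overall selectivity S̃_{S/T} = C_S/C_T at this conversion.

11.5

C_R = C_{R0}(1−X) = 2.779 mol/L.
Along a PFR/batch, dC_T/dC_R = −r_T/(r_S+r_T) = −k₂/(k₂+k₁·C_R).
Integrating from C_{R0} to C_R: C_T = (0.119/0.389)·ln[(0.119+0.389·4.39)/(0.119+0.389·2.78)] = 0.3059·ln(1.827/1.200) = 0.1285 mol/L.
Then C_S = (C_{R0}−C_R) − C_T = 1.611 − 0.1285 = 1.483 mol/L.
S̃_{S/T} = C_S/C_T = 1.483/0.1285 = 11.5.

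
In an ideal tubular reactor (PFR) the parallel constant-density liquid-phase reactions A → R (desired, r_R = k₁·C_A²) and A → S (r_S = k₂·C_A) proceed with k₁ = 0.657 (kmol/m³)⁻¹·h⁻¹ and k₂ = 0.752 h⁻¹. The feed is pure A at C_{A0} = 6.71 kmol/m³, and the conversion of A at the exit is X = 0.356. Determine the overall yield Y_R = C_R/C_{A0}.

C_A = C_{A0}(1−X) = 4.321 kmol/m³.
Along a PFR/batch, dC_S/dC_A = −r_S/(r_R+r_S) = −k₂/(k₂+k₁·C_A).
Integrating from C_{A0} to C_A: C_S = (0.752/0.657)·ln[(0.752+0.657·6.71)/(0.752+0.657·4.32)] = 1.145·ln(5.160/3.591) = 0.4150 kmol/m³.
Then C_R = (C_{A0}−C_A) − C_S = 2.389 − 0.4150 = 1.974 kmol/m³.
Y_R = C_R/C_{A0} = 1.974/6.71 = 0.294.

0.294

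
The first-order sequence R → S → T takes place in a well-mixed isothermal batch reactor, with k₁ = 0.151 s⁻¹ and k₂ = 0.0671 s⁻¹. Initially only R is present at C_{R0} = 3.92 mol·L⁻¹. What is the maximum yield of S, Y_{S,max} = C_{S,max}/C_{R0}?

For a first-order series the maximum intermediate yield is C_{S,max}/C_{R0} = (k₁/k₂)^[k₂/(k₂−k₁)].
= (0.151/0.0671)^(0.0671/(0.0671−0.151)) = (2.250)^(-0.7998) = 0.5227.

0.523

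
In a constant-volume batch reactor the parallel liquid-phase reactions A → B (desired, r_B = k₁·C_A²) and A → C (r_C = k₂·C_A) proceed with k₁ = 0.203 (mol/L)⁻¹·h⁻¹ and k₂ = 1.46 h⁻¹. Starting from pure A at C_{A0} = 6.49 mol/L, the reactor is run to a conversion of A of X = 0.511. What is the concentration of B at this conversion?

1.32 mol/L

C_A = C_{A0}(1−X) = 3.174 mol/L.
Along a PFR/batch, dC_C/dC_A = −r_C/(r_B+r_C) = −k₂/(k₂+k₁·C_A).
Integrating from C_{A0} to C_A: C_C = (1.46/0.203)·ln[(1.46+0.203·6.49)/(1.46+0.203·3.17)] = 7.192·ln(2.777/2.104) = 1.996 mol/L.
Then C_B = (C_{A0}−C_A) − C_C = 3.316 − 1.996 = 1.320 mol/L.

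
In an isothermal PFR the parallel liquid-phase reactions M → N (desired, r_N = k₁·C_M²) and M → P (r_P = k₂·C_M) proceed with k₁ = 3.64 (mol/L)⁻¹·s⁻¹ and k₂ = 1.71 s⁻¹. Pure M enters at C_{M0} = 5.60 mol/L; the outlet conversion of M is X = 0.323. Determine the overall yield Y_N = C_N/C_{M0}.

0.293

C_M = C_{M0}(1−X) = 3.791 mol/L.
Along a PFR/batch, dC_P/dC_M = −r_P/(r_N+r_P) = −k₂/(k₂+k₁·C_M).
Integrating from C_{M0} to C_M: C_P = (1.71/3.64)·ln[(1.71+3.64·5.60)/(1.71+3.64·3.79)] = 0.4698·ln(22.09/15.51) = 0.1662 mol/L.
Then C_N = (C_{M0}−C_M) − C_P = 1.809 − 0.1662 = 1.643 mol/L.
Y_N = C_N/C_{M0} = 1.643/5.60 = 0.293.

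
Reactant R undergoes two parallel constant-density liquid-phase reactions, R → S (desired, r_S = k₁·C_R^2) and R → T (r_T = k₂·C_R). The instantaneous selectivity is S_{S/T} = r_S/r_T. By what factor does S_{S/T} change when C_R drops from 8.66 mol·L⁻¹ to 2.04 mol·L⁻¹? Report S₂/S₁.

0.236

S_{S/T} = (k₁/k₂)·C_R, so S₂/S₁ = (C_{R,2}/C_{R,1}).
= 2.04/8.66 = 0.236.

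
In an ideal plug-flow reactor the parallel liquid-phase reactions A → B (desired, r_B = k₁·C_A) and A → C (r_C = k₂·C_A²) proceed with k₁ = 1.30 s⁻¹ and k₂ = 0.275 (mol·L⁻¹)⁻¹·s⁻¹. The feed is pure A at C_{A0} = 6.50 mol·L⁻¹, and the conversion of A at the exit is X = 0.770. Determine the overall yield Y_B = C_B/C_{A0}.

0.429

C_A = C_{A0}(1−X) = 1.495 mol·L⁻¹.
Along a PFR/batch, dC_B/dC_A = −r_B/(r_B+r_C) = −k₁/(k₁+k₂·C_A).
Integrating from C_{A0} to C_A: C_B = (1.30/0.275)·ln[(1.30+0.275·6.50)/(1.30+0.275·1.49)] = 4.727·ln(3.088/1.711) = 2.790 mol·L⁻¹.
Y_B = C_B/C_{A0} = 2.790/6.50 = 0.429.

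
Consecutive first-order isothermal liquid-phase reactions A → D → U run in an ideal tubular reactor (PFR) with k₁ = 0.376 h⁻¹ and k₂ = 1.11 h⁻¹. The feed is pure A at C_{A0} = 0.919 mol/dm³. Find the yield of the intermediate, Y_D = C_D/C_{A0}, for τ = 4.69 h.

Solving the coupled first-order balances gives C_D(τ) = [k₁/(k₂−k₁)]·C_{A0}·(e^(−k₁τ) − e^(−k₂τ)).
e^(−k₁τ) = e^(−0.376×4.69) = e^(−1.763) = 0.1715; e^(−k₂τ) = e^(−5.206) = 0.005484.
C_D = 0.376×0.919/(1.11−0.376) × (0.1715−0.005484) = 0.4708×0.1660 = 0.07813 mol/dm³.
Y_D = C_D/C_{A0} = 0.07813/0.919 = 0.0850.

0.0850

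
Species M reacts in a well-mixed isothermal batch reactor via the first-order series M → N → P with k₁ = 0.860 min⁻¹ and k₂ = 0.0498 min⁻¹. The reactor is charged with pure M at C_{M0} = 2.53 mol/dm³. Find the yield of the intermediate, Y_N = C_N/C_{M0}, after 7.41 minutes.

For first-order series with pure M initially, C_N(t) = k₁C_{M0}/(k₂−k₁)·(e^(−k₁t) − e^(−k₂t)).
e^(−k₁t) = e^(−0.860×7.41) = e^(−6.373) = 0.001708; e^(−k₂t) = e^(−0.3690) = 0.6914.
C_N = 0.860×2.53/(0.0498−0.860) × (0.001708−0.6914) = (-2.686)×(-0.6897) = 1.852 mol/dm³.
Y_N = C_N/C_{M0} = 1.852/2.53 = 0.732.

0.732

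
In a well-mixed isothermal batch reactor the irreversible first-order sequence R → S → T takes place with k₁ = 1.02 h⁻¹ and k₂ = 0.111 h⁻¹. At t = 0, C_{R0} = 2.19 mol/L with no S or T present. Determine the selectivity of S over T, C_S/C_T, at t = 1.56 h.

The intermediate concentration in a first-order A→B→C sequence is C_S = k₁C_{R0}(e^(−k₁t) − e^(−k₂t))/(k₂−k₁).
e^(−k₁t) = e^(−1.02×1.56) = e^(−1.591) = 0.2037; e^(−k₂t) = e^(−0.1732) = 0.8410.
C_S = 1.02×2.19/(0.111−1.02) × (0.2037−0.8410) = (-2.457)×(-0.6373) = 1.566 mol/L.
C_R = C_{R0}e^(−k₁t) = 0.4461 mol/L, so C_T = C_{R0}−C_R−C_S = 0.1778 mol/L; C_S/C_T = 8.81.

8.81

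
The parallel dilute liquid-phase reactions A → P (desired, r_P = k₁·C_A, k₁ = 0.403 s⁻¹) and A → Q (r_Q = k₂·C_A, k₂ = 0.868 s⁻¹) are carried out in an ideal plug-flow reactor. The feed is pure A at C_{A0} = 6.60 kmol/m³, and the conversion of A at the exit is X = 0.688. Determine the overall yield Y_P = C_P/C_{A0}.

C_A = C_{A0}(1−X) = 2.059 kmol/m³.
Both paths are first order in A, so the instantaneous fraction to P is constant: dC_P/d(−C_A) = k₁/(k₁+k₂) = 0.3171.
C_P = 0.3171·(C_{A0}−C_A) = 0.3171×4.541 = 1.44 kmol/m³.
Y_P = C_P/C_{A0} = 1.440/6.60 = 0.218.

0.218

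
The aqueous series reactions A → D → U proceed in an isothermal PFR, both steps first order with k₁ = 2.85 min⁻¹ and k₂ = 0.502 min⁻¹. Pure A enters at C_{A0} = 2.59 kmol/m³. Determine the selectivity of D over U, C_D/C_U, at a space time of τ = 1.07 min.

For first-order series with pure A initially, C_D(τ) = k₁C_{A0}/(k₂−k₁)·(e^(−k₁τ) − e^(−k₂τ)).
e^(−k₁τ) = e^(−2.85×1.07) = e^(−3.050) = 0.04738; e^(−k₂τ) = e^(−0.5371) = 0.5844.
C_D = 2.85×2.59/(0.502−2.85) × (0.04738−0.5844) = (-3.144)×(-0.5370) = 1.688 kmol/m³.
C_A = C_{A0}e^(−k₁τ) = 0.1227 kmol/m³, so C_U = C_{A0}−C_A−C_D = 0.7790 kmol/m³; C_D/C_U = 2.17.

2.17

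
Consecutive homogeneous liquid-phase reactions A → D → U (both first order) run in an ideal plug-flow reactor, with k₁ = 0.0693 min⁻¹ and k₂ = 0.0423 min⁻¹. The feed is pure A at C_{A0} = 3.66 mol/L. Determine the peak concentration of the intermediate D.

1.69 mol/L

Evaluating C_D at τ_opt = ln(k₂/k₁)/(k₂−k₁) gives C_{D,max}/C_{A0} = (k₁/k₂)^[k₂/(k₂−k₁)].
= (0.0693/0.0423)^(0.0423/(0.0423−0.0693)) = (1.638)^(-1.567) = 0.4614.
C_{D,max} = 0.4614×3.66 = 1.69 mol/L.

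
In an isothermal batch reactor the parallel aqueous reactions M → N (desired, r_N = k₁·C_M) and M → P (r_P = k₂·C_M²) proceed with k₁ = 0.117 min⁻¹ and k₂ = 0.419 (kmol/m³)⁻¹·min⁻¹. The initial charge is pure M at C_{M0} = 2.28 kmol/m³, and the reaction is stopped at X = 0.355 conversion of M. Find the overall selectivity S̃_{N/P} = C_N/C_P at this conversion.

C_M = C_{M0}(1−X) = 1.471 kmol/m³.
Along a PFR/batch, dC_N/dC_M = −r_N/(r_N+r_P) = −k₁/(k₁+k₂·C_M).
Integrating from C_{M0} to C_M: C_N = (0.117/0.419)·ln[(0.117+0.419·2.28)/(0.117+0.419·1.47)] = 0.2792·ln(1.072/0.7332) = 0.1062 kmol/m³.
C_P = (C_{M0}−C_M)−C_N = 0.7032 kmol/m³; S̃_{N/P} = 0.1062/0.7032 = 0.151.

0.151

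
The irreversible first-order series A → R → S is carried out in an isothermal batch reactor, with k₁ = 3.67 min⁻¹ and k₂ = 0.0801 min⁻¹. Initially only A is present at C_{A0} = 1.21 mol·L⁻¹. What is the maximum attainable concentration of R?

1.11 mol·L⁻¹

For a first-order series the maximum intermediate yield is C_{R,max}/C_{A0} = (k₁/k₂)^[k₂/(k₂−k₁)].
= (3.67/0.0801)^(0.0801/(0.0801−3.67)) = (45.82)^(-0.02231) = 0.9182.
C_{R,max} = 0.9182×1.21 = 1.11 mol·L⁻¹.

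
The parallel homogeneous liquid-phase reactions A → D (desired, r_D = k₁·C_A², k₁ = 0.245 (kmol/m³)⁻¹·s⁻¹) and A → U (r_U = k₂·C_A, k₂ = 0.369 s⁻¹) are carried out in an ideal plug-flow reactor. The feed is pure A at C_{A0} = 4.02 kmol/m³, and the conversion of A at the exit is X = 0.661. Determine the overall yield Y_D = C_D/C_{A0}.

C_A = C_{A0}(1−X) = 1.363 kmol/m³.
Along a PFR/batch, dC_U/dC_A = −r_U/(r_D+r_U) = −k₂/(k₂+k₁·C_A).
Integrating from C_{A0} to C_A: C_U = (0.369/0.245)·ln[(0.369+0.245·4.02)/(0.369+0.245·1.36)] = 1.506·ln(1.354/0.7029) = 0.9873 kmol/m³.
Then C_D = (C_{A0}−C_A) − C_U = 2.657 − 0.9873 = 1.670 kmol/m³.
Y_D = C_D/C_{A0} = 1.670/4.02 = 0.415.

0.415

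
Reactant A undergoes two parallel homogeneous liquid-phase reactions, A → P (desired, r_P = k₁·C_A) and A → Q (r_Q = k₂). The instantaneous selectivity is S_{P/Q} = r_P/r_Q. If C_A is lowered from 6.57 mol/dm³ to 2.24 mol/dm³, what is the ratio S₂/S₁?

0.341

S_{P/Q} = (k₁/k₂)·C_A, so S₂/S₁ = (C_{A,2}/C_{A,1}).
= 2.24/6.57 = 0.341.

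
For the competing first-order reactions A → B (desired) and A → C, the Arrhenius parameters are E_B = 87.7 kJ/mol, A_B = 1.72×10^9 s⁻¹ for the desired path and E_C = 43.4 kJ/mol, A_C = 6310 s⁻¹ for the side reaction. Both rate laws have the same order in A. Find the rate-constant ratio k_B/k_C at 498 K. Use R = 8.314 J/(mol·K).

6.15

Since both paths have the same order in A, the concentration cancels and S_{B/C} = k_B/k_C = (A_B/A_C)·exp[(E_C−E_B)/(RT)].
(E_C−E_B)/(RT) = (43.4−87.7)×10³/(8.314×498) = -44300/4140 = -10.70.
k_B/k_C = (1.72×10^9/6310)·exp(-10.70) = 2.726×10^5 × 2.256×10^-5 = 6.15.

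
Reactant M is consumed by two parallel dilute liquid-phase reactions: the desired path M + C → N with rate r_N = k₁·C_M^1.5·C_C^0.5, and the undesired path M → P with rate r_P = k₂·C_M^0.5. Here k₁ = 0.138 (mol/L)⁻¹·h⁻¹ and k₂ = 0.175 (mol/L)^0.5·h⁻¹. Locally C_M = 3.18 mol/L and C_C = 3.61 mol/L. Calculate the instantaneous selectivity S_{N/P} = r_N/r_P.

S_{N/P} = r_N/r_P = (k₁·C_M^1.5·C_C^0.5)/(k₂·C_M^0.5) = (k₁/k₂)·C_M·C_C^0.5.
= (0.138×3.180^1.5×3.610^0.5) / (0.175×3.180^0.5) = 1.487/0.3121 = 4.76.

4.76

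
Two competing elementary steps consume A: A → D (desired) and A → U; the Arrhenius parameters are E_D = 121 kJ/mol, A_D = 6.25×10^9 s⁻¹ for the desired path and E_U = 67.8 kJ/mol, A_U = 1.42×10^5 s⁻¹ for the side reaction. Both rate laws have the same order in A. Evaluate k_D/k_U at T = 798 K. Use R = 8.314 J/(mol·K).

Since both paths have the same order in A, the concentration cancels and S_{D/U} = k_D/k_U = (A_D/A_U)·exp[(E_U−E_D)/(RT)].
(E_U−E_D)/(RT) = (67.8−121)×10³/(8.314×798) = -53200/6635 = -8.019.
k_D/k_U = (6.25×10^9/1.42×10^5)·exp(-8.019) = 44014 × 3.293×10^-4 = 14.5.

14.5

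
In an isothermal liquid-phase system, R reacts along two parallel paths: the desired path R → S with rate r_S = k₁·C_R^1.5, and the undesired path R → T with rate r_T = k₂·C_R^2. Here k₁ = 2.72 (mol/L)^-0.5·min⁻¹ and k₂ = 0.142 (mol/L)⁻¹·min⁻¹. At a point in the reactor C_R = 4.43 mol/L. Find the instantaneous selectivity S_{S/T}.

9.10

S_{S/T} = r_S/r_T = (k₁·C_R^1.5)/(k₂·C_R^2) = (k₁/k₂)·C_R^-0.5.
= (2.72×4.430^1.5) / (0.142×4.430^2) = 25.36/2.787 = 9.10.
The undesired path is higher order in R, so low C_R (CSTR or dilute feed) favours S.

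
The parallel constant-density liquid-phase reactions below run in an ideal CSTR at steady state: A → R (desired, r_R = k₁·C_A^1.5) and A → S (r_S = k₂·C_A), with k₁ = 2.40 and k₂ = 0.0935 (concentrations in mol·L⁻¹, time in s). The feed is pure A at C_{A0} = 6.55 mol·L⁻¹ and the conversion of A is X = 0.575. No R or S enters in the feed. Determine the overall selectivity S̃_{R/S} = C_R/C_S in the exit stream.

42.8

Exit C_A = C_{A0}(1−X) = 6.55×0.425 = 2.784 mol·L⁻¹.
In a CSTR the entire volume is at exit conditions, so r_R = 2.40×2.784^1.5 = 11.15 and r_S = 0.0935×2.784 = 0.2603.
Overall selectivity = C_R/C_S = r_Rτ/(r_Sτ) = r_R/r_S = 42.8.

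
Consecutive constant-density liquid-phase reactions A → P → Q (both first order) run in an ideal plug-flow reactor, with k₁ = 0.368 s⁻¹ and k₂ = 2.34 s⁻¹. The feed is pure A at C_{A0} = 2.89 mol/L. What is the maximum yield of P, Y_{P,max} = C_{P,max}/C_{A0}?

0.111

At the optimum, C_{P,max}/C_{A0} = (k₁/k₂)^[k₂/(k₂−k₁)].
= (0.368/2.34)^(2.34/(2.34−0.368)) = (0.1573)^(1.187) = 0.1114.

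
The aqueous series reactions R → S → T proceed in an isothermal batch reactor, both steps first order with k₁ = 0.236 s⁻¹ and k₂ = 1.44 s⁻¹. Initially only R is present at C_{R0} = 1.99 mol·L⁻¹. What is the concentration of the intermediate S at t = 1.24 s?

0.226 mol·L⁻¹

Solving the coupled first-order balances gives C_S(t) = [k₁/(k₂−k₁)]·C_{R0}·(e^(−k₁t) − e^(−k₂t)).
e^(−k₁t) = e^(−0.236×1.24) = e^(−0.2926) = 0.7463; e^(−k₂t) = e^(−1.786) = 0.1677.
C_S = 0.236×1.99/(1.44−0.236) × (0.7463−0.1677) = 0.3901×0.5786 = 0.2257 mol·L⁻¹.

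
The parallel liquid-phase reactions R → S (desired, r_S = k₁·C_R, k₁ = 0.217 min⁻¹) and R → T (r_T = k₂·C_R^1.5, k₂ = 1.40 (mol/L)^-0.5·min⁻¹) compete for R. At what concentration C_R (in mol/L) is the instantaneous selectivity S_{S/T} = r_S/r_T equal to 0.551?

0.0791 mol/L

S_{S/T} = (k₁/k₂)·C_R^-0.5 ⇒ C_R = (S·k₂/k₁)^(-2).
= (0.551×1.40/0.217)^(-2) = (3.555)^(-2) = 0.0791 mol/L.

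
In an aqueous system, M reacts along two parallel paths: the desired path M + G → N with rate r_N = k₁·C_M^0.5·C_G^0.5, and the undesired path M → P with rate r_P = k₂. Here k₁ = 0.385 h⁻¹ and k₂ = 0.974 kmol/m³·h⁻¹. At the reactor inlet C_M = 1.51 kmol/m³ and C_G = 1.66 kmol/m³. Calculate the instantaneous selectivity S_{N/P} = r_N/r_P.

0.626

S_{N/P} = r_N/r_P = (k₁·C_M^0.5·C_G^0.5)/(k₂) = (k₁/k₂)·C_M^0.5·C_G^0.5.
= (0.385×1.510^0.5×1.660^0.5) / (0.974) = 0.6095/0.9740 = 0.626.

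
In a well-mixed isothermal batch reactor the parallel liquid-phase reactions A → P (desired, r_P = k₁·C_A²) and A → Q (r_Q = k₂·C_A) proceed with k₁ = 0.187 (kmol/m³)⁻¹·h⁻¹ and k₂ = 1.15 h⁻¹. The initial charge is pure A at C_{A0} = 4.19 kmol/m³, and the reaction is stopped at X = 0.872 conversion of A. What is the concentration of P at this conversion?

C_A = C_{A0}(1−X) = 0.5363 kmol/m³.
Along a PFR/batch, dC_Q/dC_A = −r_Q/(r_P+r_Q) = −k₂/(k₂+k₁·C_A).
Integrating from C_{A0} to C_A: C_Q = (1.15/0.187)·ln[(1.15+0.187·4.19)/(1.15+0.187·0.536)] = 6.150·ln(1.934/1.250) = 2.681 kmol/m³.
Then C_P = (C_{A0}−C_A) − C_Q = 3.654 − 2.681 = 0.9726 kmol/m³.

0.973 kmol/m³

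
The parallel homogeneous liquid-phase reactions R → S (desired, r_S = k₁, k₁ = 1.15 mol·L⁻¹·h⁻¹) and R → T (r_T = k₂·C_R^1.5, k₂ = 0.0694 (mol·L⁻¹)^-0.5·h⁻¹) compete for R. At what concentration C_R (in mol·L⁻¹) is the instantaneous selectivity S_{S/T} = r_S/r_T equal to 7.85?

1.65 mol·L⁻¹

S_{S/T} = (k₁/k₂)·C_R^-1.5 ⇒ C_R = (S·k₂/k₁)^(1/(-1.5)).
= (7.85×0.0694/1.15)^(-0.6667) = (0.4737)^(-0.6667) = 1.65 mol·L⁻¹.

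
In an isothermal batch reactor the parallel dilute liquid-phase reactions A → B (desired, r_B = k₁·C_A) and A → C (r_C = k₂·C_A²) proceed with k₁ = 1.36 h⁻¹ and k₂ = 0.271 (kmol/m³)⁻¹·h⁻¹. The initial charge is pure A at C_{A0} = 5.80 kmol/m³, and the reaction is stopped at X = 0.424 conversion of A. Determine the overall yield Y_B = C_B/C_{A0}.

C_A = C_{A0}(1−X) = 3.341 kmol/m³.
Along a PFR/batch, dC_B/dC_A = −r_B/(r_B+r_C) = −k₁/(k₁+k₂·C_A).
Integrating from C_{A0} to C_A: C_B = (1.36/0.271)·ln[(1.36+0.271·5.80)/(1.36+0.271·3.34)] = 5.018·ln(2.932/2.265) = 1.294 kmol/m³.
Y_B = C_B/C_{A0} = 1.294/5.80 = 0.223.

0.223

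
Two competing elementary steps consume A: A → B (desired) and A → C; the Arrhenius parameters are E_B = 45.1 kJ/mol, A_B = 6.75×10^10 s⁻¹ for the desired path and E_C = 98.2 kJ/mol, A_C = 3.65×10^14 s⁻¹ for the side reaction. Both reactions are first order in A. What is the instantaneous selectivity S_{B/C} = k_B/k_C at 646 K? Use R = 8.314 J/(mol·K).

3.64

With equal orders, S_{B/C} = k_B/k_C = (A_B/A_C)·exp[(E_C−E_B)/(RT)].
(E_C−E_B)/(RT) = (98.2−45.1)×10³/(8.314×646) = 53100/5371 = 9.887.
k_B/k_C = (6.75×10^10/3.65×10^14)·exp(9.887) = 1.849×10^-4 × 19667 = 3.64.
Since E_B < E_C, lowering the temperature improves selectivity toward B.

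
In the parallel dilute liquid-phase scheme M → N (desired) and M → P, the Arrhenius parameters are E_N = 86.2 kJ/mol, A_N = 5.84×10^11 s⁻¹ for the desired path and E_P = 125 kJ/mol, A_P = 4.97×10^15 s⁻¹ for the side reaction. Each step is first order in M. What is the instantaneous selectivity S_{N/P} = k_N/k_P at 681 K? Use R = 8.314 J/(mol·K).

0.111

With equal orders, S_{N/P} = k_N/k_P = (A_N/A_P)·exp[(E_P−E_N)/(RT)].
(E_P−E_N)/(RT) = (125−86.2)×10³/(8.314×681) = 38800/5662 = 6.853.
k_N/k_P = (5.84×10^11/4.97×10^15)·exp(6.853) = 1.175×10^-4 × 946.6 = 0.111.
Since E_N < E_P, lowering the temperature improves selectivity toward N.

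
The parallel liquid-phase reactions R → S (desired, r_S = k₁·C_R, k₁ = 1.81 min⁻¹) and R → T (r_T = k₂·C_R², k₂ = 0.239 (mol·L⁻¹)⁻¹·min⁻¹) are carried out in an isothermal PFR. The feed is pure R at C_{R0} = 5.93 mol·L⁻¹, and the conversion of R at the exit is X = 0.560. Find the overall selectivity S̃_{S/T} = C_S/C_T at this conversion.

C_R = C_{R0}(1−X) = 2.609 mol·L⁻¹.
Along a PFR/batch, dC_S/dC_R = −r_S/(r_S+r_T) = −k₁/(k₁+k₂·C_R).
Integrating from C_{R0} to C_R: C_S = (1.81/0.239)·ln[(1.81+0.239·5.93)/(1.81+0.239·2.61)] = 7.573·ln(3.227/2.434) = 2.138 mol·L⁻¹.
C_T = (C_{R0}−C_R)−C_S = 1.183 mol·L⁻¹; S̃_{S/T} = 2.138/1.183 = 1.81.

1.81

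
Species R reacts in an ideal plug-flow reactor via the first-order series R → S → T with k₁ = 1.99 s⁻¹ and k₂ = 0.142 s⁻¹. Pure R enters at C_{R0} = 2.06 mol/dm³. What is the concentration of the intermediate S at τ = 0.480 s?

1.22 mol/dm³

For first-order series with pure R initially, C_S(τ) = k₁C_{R0}/(k₂−k₁)·(e^(−k₁τ) − e^(−k₂τ)).
e^(−k₁τ) = e^(−1.99×0.480) = e^(−0.9552) = 0.3847; e^(−k₂τ) = e^(−0.06816) = 0.9341.
C_S = 1.99×2.06/(0.142−1.99) × (0.3847−0.9341) = (-2.218)×(-0.5494) = 1.219 mol/dm³.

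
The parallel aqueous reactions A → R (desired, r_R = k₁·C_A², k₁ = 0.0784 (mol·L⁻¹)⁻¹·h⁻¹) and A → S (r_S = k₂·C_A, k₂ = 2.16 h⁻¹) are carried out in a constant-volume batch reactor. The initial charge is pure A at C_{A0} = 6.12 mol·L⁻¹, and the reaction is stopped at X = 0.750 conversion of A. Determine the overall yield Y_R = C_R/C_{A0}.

C_A = C_{A0}(1−X) = 1.530 mol·L⁻¹.
Along a PFR/batch, dC_S/dC_A = −r_S/(r_R+r_S) = −k₂/(k₂+k₁·C_A).
Integrating from C_{A0} to C_A: C_S = (2.16/0.0784)·ln[(2.16+0.0784·6.12)/(2.16+0.0784·1.53)] = 27.55·ln(2.640/2.280) = 4.038 mol·L⁻¹.
Then C_R = (C_{A0}−C_A) − C_S = 4.590 − 4.038 = 0.5523 mol·L⁻¹.
Y_R = C_R/C_{A0} = 0.5523/6.12 = 0.0903.

0.0903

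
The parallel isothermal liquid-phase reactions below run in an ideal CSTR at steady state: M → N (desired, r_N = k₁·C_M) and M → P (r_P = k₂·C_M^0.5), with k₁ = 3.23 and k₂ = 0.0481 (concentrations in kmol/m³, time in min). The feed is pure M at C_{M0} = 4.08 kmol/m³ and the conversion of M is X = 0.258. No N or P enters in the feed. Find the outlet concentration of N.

Exit C_M = C_{M0}(1−X) = 4.08×0.742 = 3.027 kmol/m³.
In a CSTR the entire volume is at exit conditions, so r_N = 3.23×3.027 = 9.778 and r_P = 0.0481×3.027^0.5 = 0.08369.
Fraction of consumed M going to N: r_N/(r_N+r_P) = 0.9915.
C_N = 0.9915·C_{M0}·X = 0.9915×4.08×0.258 = 1.04 kmol/m³.

1.04 kmol/m³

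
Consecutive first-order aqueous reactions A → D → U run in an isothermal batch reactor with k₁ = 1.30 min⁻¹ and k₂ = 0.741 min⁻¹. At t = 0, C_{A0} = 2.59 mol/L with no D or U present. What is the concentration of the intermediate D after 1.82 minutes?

For first-order series with pure A initially, C_D(t) = k₁C_{A0}/(k₂−k₁)·(e^(−k₁t) − e^(−k₂t)).
e^(−k₁t) = e^(−1.30×1.82) = e^(−2.366) = 0.09386; e^(−k₂t) = e^(−1.349) = 0.2596.
C_D = 1.30×2.59/(0.741−1.30) × (0.09386−0.2596) = (-6.023)×(-0.1657) = 0.9983 mol/L.

0.998 mol/L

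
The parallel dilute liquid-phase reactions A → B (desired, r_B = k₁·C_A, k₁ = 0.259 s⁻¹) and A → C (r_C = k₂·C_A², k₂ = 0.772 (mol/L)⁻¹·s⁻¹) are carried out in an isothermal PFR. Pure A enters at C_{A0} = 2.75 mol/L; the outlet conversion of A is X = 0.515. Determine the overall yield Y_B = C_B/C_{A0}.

C_A = C_{A0}(1−X) = 1.334 mol/L.
Along a PFR/batch, dC_B/dC_A = −r_B/(r_B+r_C) = −k₁/(k₁+k₂·C_A).
Integrating from C_{A0} to C_A: C_B = (0.259/0.772)·ln[(0.259+0.772·2.75)/(0.259+0.772·1.33)] = 0.3355·ln(2.382/1.289) = 0.2061 mol/L.
Y_B = C_B/C_{A0} = 0.2061/2.75 = 0.0749.

0.0749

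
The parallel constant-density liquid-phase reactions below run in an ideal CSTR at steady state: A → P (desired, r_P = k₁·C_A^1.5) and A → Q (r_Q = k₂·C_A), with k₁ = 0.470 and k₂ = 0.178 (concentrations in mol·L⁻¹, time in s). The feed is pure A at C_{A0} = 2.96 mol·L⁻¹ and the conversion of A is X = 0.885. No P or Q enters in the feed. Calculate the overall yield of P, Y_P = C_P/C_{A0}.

Exit C_A = C_{A0}(1−X) = 2.96×0.115 = 0.3404 mol·L⁻¹.
Rates in a CSTR are evaluated at the outlet concentration: r_P = 0.470×0.3404^1.5 = 0.09334, r_Q = 0.178×0.3404 = 0.06059.
Fraction of consumed A going to P: r_P/(r_P+r_Q) = 0.6064.
C_P = 0.6064·C_{A0}·X = 0.6064×2.96×0.885 = 1.59 mol·L⁻¹; Y_P = C_P/C_{A0} = 0.537.

0.537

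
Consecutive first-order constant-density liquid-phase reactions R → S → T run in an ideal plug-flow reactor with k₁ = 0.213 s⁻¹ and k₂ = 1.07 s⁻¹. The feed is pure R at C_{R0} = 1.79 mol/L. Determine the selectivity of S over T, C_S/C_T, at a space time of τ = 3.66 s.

0.252

For first-order series with pure R initially, C_S(τ) = k₁C_{R0}/(k₂−k₁)·(e^(−k₁τ) − e^(−k₂τ)).
e^(−k₁τ) = e^(−0.213×3.66) = e^(−0.7796) = 0.4586; e^(−k₂τ) = e^(−3.916) = 0.01992.
C_S = 0.213×1.79/(1.07−0.213) × (0.4586−0.01992) = 0.4449×0.4387 = 0.1952 mol/L.
C_R = C_{R0}e^(−k₁τ) = 0.8209 mol/L, so C_T = C_{R0}−C_R−C_S = 0.7739 mol/L; C_S/C_T = 0.252.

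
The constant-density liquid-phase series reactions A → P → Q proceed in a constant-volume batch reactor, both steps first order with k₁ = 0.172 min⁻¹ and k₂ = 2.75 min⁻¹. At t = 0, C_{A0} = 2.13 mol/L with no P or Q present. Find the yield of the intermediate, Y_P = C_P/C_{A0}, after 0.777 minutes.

For first-order series with pure A initially, C_P(t) = k₁C_{A0}/(k₂−k₁)·(e^(−k₁t) − e^(−k₂t)).
e^(−k₁t) = e^(−0.172×0.777) = e^(−0.1336) = 0.8749; e^(−k₂t) = e^(−2.137) = 0.1180.
C_P = 0.172×2.13/(2.75−0.172) × (0.8749−0.1180) = 0.1421×0.7569 = 0.1076 mol/L.
Y_P = C_P/C_{A0} = 0.1076/2.13 = 0.0505.

0.0505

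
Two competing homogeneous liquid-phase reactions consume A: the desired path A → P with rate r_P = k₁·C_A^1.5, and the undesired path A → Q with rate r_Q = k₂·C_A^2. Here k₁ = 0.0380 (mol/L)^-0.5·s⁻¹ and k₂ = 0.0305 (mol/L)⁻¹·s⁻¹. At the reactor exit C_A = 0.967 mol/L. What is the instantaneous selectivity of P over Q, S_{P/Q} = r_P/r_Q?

1.27

S_{P/Q} = r_P/r_Q = (k₁·C_A^1.5)/(k₂·C_A^2) = (k₁/k₂)·C_A^-0.5.
= (0.0380×0.9670^1.5) / (0.0305×0.9670^2) = 0.03613/0.02852 = 1.27.
The undesired path is higher order in A, so low C_A (CSTR or dilute feed) favours P.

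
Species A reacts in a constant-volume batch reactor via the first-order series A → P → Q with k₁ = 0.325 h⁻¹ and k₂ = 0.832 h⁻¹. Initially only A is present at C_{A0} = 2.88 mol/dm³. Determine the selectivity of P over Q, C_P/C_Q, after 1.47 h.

1.22

For first-order series with pure A initially, C_P(t) = k₁C_{A0}/(k₂−k₁)·(e^(−k₁t) − e^(−k₂t)).
e^(−k₁t) = e^(−0.325×1.47) = e^(−0.4778) = 0.6202; e^(−k₂t) = e^(−1.223) = 0.2943.
C_P = 0.325×2.88/(0.832−0.325) × (0.6202−0.2943) = 1.846×0.3258 = 0.6016 mol/dm³.
C_A = C_{A0}e^(−k₁t) = 1.786 mol/dm³, so C_Q = C_{A0}−C_A−C_P = 0.4923 mol/dm³; C_P/C_Q = 1.22.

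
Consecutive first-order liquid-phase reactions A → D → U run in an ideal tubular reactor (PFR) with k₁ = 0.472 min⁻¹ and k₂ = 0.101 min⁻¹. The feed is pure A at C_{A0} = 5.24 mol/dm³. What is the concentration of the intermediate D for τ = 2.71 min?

3.22 mol/dm³

The intermediate concentration in a first-order A→B→C sequence is C_D = k₁C_{A0}(e^(−k₁τ) − e^(−k₂τ))/(k₂−k₁).
e^(−k₁τ) = e^(−0.472×2.71) = e^(−1.279) = 0.2783; e^(−k₂τ) = e^(−0.2737) = 0.7606.
C_D = 0.472×5.24/(0.101−0.472) × (0.2783−0.7606) = (-6.667)×(-0.4823) = 3.215 mol/dm³.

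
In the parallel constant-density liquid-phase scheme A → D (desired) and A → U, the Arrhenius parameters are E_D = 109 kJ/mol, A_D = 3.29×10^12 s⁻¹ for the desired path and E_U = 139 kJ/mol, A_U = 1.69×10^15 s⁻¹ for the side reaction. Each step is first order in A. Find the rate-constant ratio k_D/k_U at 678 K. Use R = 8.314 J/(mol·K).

Since both paths have the same order in A, the concentration cancels and S_{D/U} = k_D/k_U = (A_D/A_U)·exp[(E_U−E_D)/(RT)].
(E_U−E_D)/(RT) = (139−109)×10³/(8.314×678) = 30000/5637 = 5.322.
k_D/k_U = (3.29×10^12/1.69×10^15)·exp(5.322) = 0.001947 × 204.8 = 0.399.

0.399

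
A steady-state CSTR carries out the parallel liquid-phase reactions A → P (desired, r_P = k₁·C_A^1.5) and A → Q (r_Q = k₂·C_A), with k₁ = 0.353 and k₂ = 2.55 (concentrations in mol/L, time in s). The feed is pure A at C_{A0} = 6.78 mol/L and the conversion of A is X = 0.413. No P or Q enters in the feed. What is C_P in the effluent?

0.606 mol/L

Exit C_A = C_{A0}(1−X) = 6.78×0.587 = 3.980 mol/L.
A CSTR operates uniformly at the exit composition, giving r_P = 2.803 and r_Q = 10.15 (each k·C_A^n at C_A = 3.980).
Fraction of consumed A going to P: r_P/(r_P+r_Q) = 0.2164.
C_P = 0.2164·C_{A0}·X = 0.2164×6.78×0.413 = 0.606 mol/L.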